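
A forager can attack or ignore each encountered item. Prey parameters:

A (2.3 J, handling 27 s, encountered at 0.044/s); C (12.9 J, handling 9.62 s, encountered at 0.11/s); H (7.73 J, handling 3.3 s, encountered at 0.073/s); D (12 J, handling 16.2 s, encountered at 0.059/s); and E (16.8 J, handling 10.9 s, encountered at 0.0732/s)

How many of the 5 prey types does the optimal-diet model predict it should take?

3

Profitabilities (E/h, J/s): H 2.34, E 1.54, C 1.34, D 0.741, A 0.0852. Add prey in this order while the next type's profitability exceeds the intake rate on those already taken.
Rate on top 1: 0.4547. E: 1.54 > 0.4547 → include.
Rate on top 2: 0.88. C: 1.34 > 0.88 → include.
Rate on top 3: 1.037. D: 0.741 < 1.037 → exclude; stop.
Optimal diet: H, E, C — 3 of 5 types.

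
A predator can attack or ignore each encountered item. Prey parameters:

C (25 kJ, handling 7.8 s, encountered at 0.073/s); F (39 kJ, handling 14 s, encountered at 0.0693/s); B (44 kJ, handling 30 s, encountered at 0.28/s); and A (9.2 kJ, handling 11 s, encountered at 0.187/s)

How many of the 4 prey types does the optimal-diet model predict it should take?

2

Profitabilities (E/h, kJ/s): C 3.21, F 2.79, B 1.47, A 0.836. Add prey in this order while the next type's profitability exceeds the intake rate on those already taken.
Rate on top 1: 1.163. F: 2.79 > 1.163 → include.
Rate on top 2: 1.783. B: 1.47 < 1.783 → exclude; stop.
Optimal diet: C, F — 2 of 4 types.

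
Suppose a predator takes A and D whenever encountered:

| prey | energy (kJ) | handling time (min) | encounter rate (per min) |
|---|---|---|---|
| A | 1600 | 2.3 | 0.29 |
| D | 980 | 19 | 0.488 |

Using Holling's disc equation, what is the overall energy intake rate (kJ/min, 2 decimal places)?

86.14 kJ/min

Energy encountered per unit search time: 0.29×1600 + 0.488×980 = 942.2 kJ/min.
Handling time per unit search time: 0.29×2.3 + 0.488×19 = 9.939.
Rate = 942.2/(1 + 9.939) = 86.14 kJ/min.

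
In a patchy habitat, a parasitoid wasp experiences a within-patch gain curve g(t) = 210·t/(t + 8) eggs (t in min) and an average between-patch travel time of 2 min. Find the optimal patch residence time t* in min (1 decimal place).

4.0 min

Maximise g(t)/(T+t): set derivative to zero → g'(t)(T+t) = g(t).
g'(t) = 210·8/(t + 8)². Setting 210·8/(t+8)² = 210t/[(t+8)(2+t)] gives 8(2+t) = t(t+8), so t² = 8×2 = 16.
t* = √16 = 4 min.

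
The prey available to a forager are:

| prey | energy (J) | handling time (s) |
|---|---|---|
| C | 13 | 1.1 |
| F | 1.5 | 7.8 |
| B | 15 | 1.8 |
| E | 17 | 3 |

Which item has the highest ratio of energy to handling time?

C

In descending order of E/h:
C: 13/1.1 = 11.8 J/s
B: 15/1.8 = 8.33 J/s
E: 17/3 = 5.67 J/s
F: 1.5/7.8 = 0.192 J/s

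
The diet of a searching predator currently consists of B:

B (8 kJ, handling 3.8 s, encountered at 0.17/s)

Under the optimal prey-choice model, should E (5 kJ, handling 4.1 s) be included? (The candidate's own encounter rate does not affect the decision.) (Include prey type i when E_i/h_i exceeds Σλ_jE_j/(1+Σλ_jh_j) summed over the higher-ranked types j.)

Intake rate on the current diet: R = (0.17×8) / (1 + 0.17×3.8) = 1.36/1.646 = 0.8262 kJ/s.
E: E/h = 5/4.1 = 1.22 kJ/s.
1.22 > 0.8262, so adding E raises the average — include it.

Yes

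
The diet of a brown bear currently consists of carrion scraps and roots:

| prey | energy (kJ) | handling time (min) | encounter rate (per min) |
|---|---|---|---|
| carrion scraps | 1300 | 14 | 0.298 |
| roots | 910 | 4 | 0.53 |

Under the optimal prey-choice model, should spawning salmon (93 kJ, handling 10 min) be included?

Current rate: (0.298×1300 + 0.53×910)/(1 + 0.298×14 + 0.53×4) = 119.3 kJ/min.
spawning salmon: E/h = 93/10 = 9.3 kJ/min.
9.3 < 119.3, so adding spawning salmon would lower the average — exclude it.

No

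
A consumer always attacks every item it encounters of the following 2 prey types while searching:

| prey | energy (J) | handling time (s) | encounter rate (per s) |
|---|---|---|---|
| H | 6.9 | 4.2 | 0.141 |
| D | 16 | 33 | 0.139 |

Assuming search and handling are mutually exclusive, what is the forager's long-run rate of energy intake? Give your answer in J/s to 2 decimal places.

Energy encountered per unit search time: 0.141×6.9 + 0.139×16 = 3.197 J/s.
Handling time per unit search time: 0.141×4.2 + 0.139×33 = 5.179.
Rate = 3.197/(1 + 5.179) = 0.5174 J/s.

0.52 J/s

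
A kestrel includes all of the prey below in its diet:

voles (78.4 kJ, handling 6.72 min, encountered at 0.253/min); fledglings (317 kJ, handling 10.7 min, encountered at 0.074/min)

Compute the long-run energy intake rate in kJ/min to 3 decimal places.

12.398 kJ/min

R = Σλ_iE_i / (1 + Σλ_ih_i)
Numerator: 0.253×78.4 + 0.074×317 = 43.29
Denominator: 1 + 0.253×6.72 + 0.074×10.7 = 3.492
R = 43.29/3.492 = 12.4 kJ/min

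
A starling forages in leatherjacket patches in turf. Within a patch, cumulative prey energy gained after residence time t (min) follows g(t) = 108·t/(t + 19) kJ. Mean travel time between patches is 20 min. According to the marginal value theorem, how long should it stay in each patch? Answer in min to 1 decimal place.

19.5 min

By the marginal value theorem, leave when the instantaneous gain rate g'(t) equals the habitat-wide average g(t)/(T + t).
g'(t) = 108·19/(t + 19)². Setting 108·19/(t+19)² = 108t/[(t+19)(20+t)] gives 19(20+t) = t(t+19), so t² = 19×20 = 380.
t* = √380 = 19.49 min.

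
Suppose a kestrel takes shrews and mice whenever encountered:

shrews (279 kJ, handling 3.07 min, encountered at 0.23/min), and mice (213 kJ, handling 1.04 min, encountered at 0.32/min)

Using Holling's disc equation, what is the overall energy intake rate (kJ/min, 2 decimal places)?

64.90 kJ/min

Energy encountered per unit search time: 0.23×279 + 0.32×213 = 132.3 kJ/min.
Handling time per unit search time: 0.23×3.07 + 0.32×1.04 = 1.039.
Rate = 132.3/(1 + 1.039) = 64.9 kJ/min.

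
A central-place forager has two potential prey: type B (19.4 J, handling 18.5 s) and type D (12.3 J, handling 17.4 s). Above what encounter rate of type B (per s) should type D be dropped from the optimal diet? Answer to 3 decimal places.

0.112 per s

At the threshold, the rate on type B alone equals the profitability of type D: λ·19.4/(1 + λ·18.5) = 12.3/17.4 = 0.7069.
Rearranging, λ(19.4 − 0.7069×18.5) = 0.7069, so λ = 0.7069/6.322 = 0.1118 per s.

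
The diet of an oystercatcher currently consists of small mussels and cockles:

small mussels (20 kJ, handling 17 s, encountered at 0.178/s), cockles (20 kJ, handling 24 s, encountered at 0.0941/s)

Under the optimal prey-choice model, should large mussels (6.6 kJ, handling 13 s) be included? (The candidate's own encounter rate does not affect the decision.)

No

On small mussels and cockles alone, R = ΣλE/(1+Σλh) = 5.442/6.284 = 0.866 kJ/s.
Profitability of large mussels: 6.6/13 = 0.5077 kJ/s.
Since 0.5077 < R, time spent handling large mussels is better spent searching.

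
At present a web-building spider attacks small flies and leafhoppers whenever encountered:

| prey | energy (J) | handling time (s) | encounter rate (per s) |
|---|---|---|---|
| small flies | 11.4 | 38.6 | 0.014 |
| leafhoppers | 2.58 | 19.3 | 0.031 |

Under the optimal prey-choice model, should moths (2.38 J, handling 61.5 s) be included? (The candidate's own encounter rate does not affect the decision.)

No

On small flies and leafhoppers alone, R = ΣλE/(1+Σλh) = 0.2396/2.139 = 0.112 J/s.
moths: E/h = 2.38/61.5 = 0.0387 J/s.
Since 0.0387 < R, time spent handling moths is better spent searching.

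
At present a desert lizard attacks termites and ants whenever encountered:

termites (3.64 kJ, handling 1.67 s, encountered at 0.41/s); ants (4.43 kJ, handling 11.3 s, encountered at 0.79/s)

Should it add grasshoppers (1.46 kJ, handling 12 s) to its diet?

On termites and ants alone, R = ΣλE/(1+Σλh) = 4.992/10.61 = 0.4704 kJ/s.
grasshoppers: E/h = 1.46/12 = 0.1217 kJ/s.
Since 0.1217 < R, time spent handling grasshoppers is better spent searching.

No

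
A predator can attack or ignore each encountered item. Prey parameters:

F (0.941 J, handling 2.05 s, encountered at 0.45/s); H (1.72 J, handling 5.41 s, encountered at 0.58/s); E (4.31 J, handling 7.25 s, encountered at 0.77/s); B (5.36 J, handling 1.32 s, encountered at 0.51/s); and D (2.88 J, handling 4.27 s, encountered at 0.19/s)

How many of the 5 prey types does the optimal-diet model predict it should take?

E/h in descending order: B 4.06, D 0.674, E 0.594, F 0.459, H 0.318 J/s. The optimal diet is the largest prefix of this list for which every included type satisfies E_i/h_i > R on the types above it.
Rate on top 1: 1.634. D: 0.674 < 1.634 → exclude; stop.
Optimal diet: B — 1 of 5 types.

1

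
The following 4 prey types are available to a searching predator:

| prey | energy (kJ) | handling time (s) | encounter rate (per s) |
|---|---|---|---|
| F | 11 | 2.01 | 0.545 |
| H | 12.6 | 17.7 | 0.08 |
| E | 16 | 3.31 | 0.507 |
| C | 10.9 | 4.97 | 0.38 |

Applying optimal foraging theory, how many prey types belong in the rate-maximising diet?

Profitabilities (E/h, kJ/s): F 5.47, E 4.83, C 2.19, H 0.712. Add prey in this order while the next type's profitability exceeds the intake rate on those already taken.
Rate on top 1: 2.861. E: 4.83 > 2.861 → include.
Rate on top 2: 3.738. C: 2.19 < 3.738 → exclude; stop.
Optimal diet: F, E — 2 of 4 types.

2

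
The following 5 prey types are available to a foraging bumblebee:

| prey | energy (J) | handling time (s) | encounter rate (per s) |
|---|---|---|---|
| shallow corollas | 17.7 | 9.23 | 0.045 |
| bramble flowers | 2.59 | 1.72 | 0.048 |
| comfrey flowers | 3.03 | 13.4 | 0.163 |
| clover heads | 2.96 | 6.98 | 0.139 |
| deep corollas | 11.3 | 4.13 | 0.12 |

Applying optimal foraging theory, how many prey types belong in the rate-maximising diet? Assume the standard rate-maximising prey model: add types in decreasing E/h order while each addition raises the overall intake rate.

E/h in descending order: deep corollas 2.74, shallow corollas 1.92, bramble flowers 1.51, clover heads 0.424, comfrey flowers 0.226 J/s. The optimal diet is the largest prefix of this list for which every included type satisfies E_i/h_i > R on the types above it.
Rate on top 1: 0.9067. shallow corollas: 1.92 > 0.9067 → include.
Rate on top 2: 1.126. bramble flowers: 1.51 > 1.126 → include.
Rate on top 3: 1.142. clover heads: 0.424 < 1.142 → exclude; stop.
Optimal diet: deep corollas, shallow corollas, bramble flowers — 3 of 5 types.

3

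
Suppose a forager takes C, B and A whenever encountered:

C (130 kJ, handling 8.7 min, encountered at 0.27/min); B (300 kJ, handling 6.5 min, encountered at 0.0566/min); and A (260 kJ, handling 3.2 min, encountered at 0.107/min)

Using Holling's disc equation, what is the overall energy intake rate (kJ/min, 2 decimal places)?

R = (0.27×130 + 0.0566×300 + 0.107×260) / (1 + 0.27×8.7 + 0.0566×6.5 + 0.107×3.2) = 79.9/4.059 = 19.68 kJ/min.

19.68 kJ/min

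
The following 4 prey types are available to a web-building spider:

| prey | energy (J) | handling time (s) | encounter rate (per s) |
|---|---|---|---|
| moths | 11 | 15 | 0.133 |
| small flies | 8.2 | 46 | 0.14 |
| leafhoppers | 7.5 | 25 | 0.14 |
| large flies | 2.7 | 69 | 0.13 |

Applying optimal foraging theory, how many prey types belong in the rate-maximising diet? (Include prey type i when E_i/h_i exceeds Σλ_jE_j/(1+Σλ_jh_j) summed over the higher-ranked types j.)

Rank by E/h (J/s): moths 0.733, leafhoppers 0.3, small flies 0.178, large flies 0.0391. Include each in turn until the next type's E/h falls below the running intake rate.
Rate on top 1: 0.4885. leafhoppers: 0.3 < 0.4885 → exclude; stop.
Optimal diet: moths — 1 of 4 types.

1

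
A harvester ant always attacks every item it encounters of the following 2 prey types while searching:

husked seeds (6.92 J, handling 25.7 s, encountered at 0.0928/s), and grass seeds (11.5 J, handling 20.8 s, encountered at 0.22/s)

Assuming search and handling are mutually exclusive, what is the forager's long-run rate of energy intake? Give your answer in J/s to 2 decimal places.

R = (0.0928×6.92 + 0.22×11.5) / (1 + 0.0928×25.7 + 0.22×20.8) = 3.172/7.961 = 0.3985 J/s.

0.40 J/s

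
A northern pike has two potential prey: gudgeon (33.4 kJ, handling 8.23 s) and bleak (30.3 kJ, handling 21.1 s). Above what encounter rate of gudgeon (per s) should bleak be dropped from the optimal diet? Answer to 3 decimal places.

At the threshold, the rate on gudgeon alone equals the profitability of bleak: λ·33.4/(1 + λ·8.23) = 30.3/21.1 = 1.436.
Rearranging, λ(33.4 − 1.436×8.23) = 1.436, so λ = 1.436/21.58 = 0.06654 per s.

0.067 per s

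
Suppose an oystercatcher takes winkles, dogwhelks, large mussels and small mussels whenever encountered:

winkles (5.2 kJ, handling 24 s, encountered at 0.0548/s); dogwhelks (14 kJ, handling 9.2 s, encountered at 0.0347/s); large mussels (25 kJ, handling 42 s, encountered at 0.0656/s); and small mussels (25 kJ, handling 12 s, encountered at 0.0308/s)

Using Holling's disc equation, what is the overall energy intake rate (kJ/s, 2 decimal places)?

0.55 kJ/s

Energy encountered per unit search time: 0.0548×5.2 + 0.0347×14 + 0.0656×25 + 0.0308×25 = 3.181 kJ/s.
Handling time per unit search time: 0.0548×24 + 0.0347×9.2 + 0.0656×42 + 0.0308×12 = 4.759.
Rate = 3.181/(1 + 4.759) = 0.5523 kJ/s.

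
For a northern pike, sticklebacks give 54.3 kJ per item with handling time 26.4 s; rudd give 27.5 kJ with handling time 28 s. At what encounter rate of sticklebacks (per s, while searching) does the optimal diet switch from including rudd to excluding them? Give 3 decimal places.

Drop rudd once their profitability E₂/h₂ falls below the rate achievable on sticklebacks alone: E₂/h₂ = λE₁/(1 + λh₁).
Solve for λ: λE₁h₂ = E₂(1 + λh₁) → λ(E₁h₂ − E₂h₁) = E₂ → λ = E₂/(E₁h₂ − E₂h₁).
λ = 27.5/(54.3×28 − 27.5×26.4) = 27.5/794.4 = 0.03462 per s.

0.035 per s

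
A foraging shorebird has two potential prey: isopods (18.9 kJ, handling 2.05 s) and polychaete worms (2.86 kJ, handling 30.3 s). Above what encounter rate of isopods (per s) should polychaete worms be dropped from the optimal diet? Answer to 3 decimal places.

0.005 per s

The zero-one rule: include polychaete worms iff E₂/h₂ > λE₁/(1+λh₁). Equality gives the switch point.
λE₁h₂ = E₂ + λE₂h₁ ⇒ λ = E₂/(E₁h₂ − E₂h₁) = 2.86/(572.7 − 5.863) = 0.005046 per s.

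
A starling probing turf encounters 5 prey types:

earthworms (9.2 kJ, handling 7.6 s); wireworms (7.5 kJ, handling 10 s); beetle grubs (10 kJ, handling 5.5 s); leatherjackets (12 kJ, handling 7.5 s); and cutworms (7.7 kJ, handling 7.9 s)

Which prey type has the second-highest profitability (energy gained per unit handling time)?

leatherjackets

In descending order of E/h:
beetle grubs: 10/5.5 = 1.82 kJ/s
leatherjackets: 12/7.5 = 1.6 kJ/s
earthworms: 9.2/7.6 = 1.21 kJ/s
cutworms: 7.7/7.9 = 0.975 kJ/s
wireworms: 7.5/10 = 0.75 kJ/s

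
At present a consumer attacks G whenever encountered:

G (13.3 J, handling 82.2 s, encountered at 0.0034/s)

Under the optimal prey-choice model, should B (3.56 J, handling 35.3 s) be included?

On G alone, R = ΣλE/(1+Σλh) = 0.04522/1.279 = 0.03534 J/s.
Profitability of B: 3.56/35.3 = 0.1008 J/s.
0.1008 > 0.03534, so adding B raises the average — include it.

Yes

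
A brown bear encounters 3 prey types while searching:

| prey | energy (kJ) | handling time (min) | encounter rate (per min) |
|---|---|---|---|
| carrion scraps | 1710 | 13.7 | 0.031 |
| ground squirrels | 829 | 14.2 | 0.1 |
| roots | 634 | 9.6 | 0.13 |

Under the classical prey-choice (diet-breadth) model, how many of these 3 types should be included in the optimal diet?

3

E/h in descending order: carrion scraps 125, roots 66, ground squirrels 58.4 kJ/min. The optimal diet is the largest prefix of this list for which every included type satisfies E_i/h_i > R on the types above it.
Rate on top 1: 37.21. roots: 66 > 37.21 → include.
Rate on top 2: 50.67. ground squirrels: 58.4 > 50.67 → include.
Optimal diet: carrion scraps, roots, ground squirrels — 3 of 3 types.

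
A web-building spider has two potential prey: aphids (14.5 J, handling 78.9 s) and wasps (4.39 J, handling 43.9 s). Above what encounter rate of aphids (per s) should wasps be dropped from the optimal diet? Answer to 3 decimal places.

0.015 per s

Drop wasps once their profitability E₂/h₂ falls below the rate achievable on aphids alone: E₂/h₂ = λE₁/(1 + λh₁).
Solve for λ: λE₁h₂ = E₂(1 + λh₁) → λ(E₁h₂ − E₂h₁) = E₂ → λ = E₂/(E₁h₂ − E₂h₁).
λ = 4.39/(14.5×43.9 − 4.39×78.9) = 4.39/290.2 = 0.01513 per s.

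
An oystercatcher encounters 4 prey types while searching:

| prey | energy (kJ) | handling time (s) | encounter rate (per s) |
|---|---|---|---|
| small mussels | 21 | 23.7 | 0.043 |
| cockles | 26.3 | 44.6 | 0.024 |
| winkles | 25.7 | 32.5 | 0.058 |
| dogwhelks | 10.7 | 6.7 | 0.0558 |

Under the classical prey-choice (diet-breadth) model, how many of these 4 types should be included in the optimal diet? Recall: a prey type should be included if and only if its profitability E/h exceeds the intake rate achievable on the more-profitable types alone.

3

Rank by E/h (kJ/s): dogwhelks 1.6, small mussels 0.886, winkles 0.791, cockles 0.59. Include each in turn until the next type's E/h falls below the running intake rate.
Rate on top 1: 0.4346. small mussels: 0.886 > 0.4346 → include.
Rate on top 2: 0.6269. winkles: 0.791 > 0.6269 → include.
Rate on top 3: 0.6991. cockles: 0.59 < 0.6991 → exclude; stop.
Optimal diet: dogwhelks, small mussels, winkles — 3 of 4 types.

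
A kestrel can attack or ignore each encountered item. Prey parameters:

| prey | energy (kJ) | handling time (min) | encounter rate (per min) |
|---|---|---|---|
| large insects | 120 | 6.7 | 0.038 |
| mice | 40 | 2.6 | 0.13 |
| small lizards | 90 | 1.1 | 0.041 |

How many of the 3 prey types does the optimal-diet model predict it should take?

Rank by E/h (kJ/min): small lizards 81.8, large insects 17.9, mice 15.4. Include each in turn until the next type's E/h falls below the running intake rate.
Rate on top 1: 3.531. large insects: 17.9 > 3.531 → include.
Rate on top 2: 6.348. mice: 15.4 > 6.348 → include.
Optimal diet: small lizards, large insects, mice — 3 of 3 types.

3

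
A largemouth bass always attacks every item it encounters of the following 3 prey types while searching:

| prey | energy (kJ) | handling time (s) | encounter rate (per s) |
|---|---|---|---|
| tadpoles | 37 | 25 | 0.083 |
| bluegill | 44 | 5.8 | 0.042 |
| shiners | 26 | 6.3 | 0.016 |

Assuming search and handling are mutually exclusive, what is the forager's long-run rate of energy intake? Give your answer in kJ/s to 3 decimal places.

1.560 kJ/s

R = Σλ_iE_i / (1 + Σλ_ih_i)
Numerator: 0.083×37 + 0.042×44 + 0.016×26 = 5.335
Denominator: 1 + 0.083×25 + 0.042×5.8 + 0.016×6.3 = 3.419
R = 5.335/3.419 = 1.56 kJ/s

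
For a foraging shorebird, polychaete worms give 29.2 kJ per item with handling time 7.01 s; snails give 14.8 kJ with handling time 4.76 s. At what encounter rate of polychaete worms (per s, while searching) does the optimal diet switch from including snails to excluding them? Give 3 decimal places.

The zero-one rule: include snails iff E₂/h₂ > λE₁/(1+λh₁). Equality gives the switch point.
λE₁h₂ = E₂ + λE₂h₁ ⇒ λ = E₂/(E₁h₂ − E₂h₁) = 14.8/(139 − 103.7) = 0.4199 per s.

0.420 per s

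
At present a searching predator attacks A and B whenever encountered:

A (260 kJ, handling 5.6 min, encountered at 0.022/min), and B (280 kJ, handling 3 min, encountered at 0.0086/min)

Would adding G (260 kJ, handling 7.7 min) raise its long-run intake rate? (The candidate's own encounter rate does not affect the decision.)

Yes

Current rate: (0.022×260 + 0.0086×280)/(1 + 0.022×5.6 + 0.0086×3) = 7.074 kJ/min.
G: E/h = 260/7.7 = 33.77 kJ/min.
Since 33.77 > R, including G increases the long-run rate.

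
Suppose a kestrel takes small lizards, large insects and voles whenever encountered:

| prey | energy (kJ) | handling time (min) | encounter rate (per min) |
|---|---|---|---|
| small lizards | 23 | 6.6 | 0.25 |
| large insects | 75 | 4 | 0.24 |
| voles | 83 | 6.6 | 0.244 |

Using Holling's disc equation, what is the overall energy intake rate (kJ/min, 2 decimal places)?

R = Σλ_iE_i / (1 + Σλ_ih_i)
Numerator: 0.25×23 + 0.24×75 + 0.244×83 = 44
Denominator: 1 + 0.25×6.6 + 0.24×4 + 0.244×6.6 = 5.22
R = 44/5.22 = 8.429 kJ/min

8.43 kJ/min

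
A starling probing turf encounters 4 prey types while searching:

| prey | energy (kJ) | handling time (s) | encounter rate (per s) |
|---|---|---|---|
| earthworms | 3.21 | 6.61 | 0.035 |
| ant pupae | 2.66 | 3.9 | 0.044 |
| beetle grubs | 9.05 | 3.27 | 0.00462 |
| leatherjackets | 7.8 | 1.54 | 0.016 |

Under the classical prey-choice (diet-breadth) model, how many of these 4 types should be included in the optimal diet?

4

Rank by E/h (kJ/s): leatherjackets 5.06, beetle grubs 2.77, ant pupae 0.682, earthworms 0.486. Include each in turn until the next type's E/h falls below the running intake rate.
Rate on top 1: 0.1218. beetle grubs: 2.77 > 0.1218 → include.
Rate on top 2: 0.1602. ant pupae: 0.682 > 0.1602 → include.
Rate on top 3: 0.2342. earthworms: 0.486 > 0.2342 → include.
Optimal diet: leatherjackets, beetle grubs, ant pupae, earthworms — 4 of 4 types.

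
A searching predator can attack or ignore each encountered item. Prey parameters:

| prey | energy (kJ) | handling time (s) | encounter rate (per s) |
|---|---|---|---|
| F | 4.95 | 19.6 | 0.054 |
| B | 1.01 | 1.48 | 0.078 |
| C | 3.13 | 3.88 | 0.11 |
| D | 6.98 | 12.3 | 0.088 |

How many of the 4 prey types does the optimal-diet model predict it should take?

Rank by E/h (kJ/s): C 0.807, B 0.682, D 0.567, F 0.253. Include each in turn until the next type's E/h falls below the running intake rate.
Rate on top 1: 0.2413. B: 0.682 > 0.2413 → include.
Rate on top 2: 0.2743. D: 0.567 > 0.2743 → include.
Rate on top 3: 0.3952. F: 0.253 < 0.3952 → exclude; stop.
Optimal diet: C, B, D — 3 of 4 types.

3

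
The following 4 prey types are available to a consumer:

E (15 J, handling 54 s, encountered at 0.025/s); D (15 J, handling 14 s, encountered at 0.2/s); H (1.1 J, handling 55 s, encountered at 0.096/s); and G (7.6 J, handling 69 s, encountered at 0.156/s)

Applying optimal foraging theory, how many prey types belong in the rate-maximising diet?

E/h in descending order: D 1.07, E 0.278, G 0.11, H 0.02 J/s. The optimal diet is the largest prefix of this list for which every included type satisfies E_i/h_i > R on the types above it.
Rate on top 1: 0.7895. E: 0.278 < 0.7895 → exclude; stop.
Optimal diet: D — 1 of 4 types.

1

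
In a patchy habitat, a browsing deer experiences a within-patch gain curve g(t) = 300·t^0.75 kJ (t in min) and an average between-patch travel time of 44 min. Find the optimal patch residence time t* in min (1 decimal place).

132.0 min

Maximise g(t)/(T+t): set derivative to zero → g'(t)(T+t) = g(t).
g'(t) = 0.75·300·t^-0.25. Setting 0.75·300·t^-0.25 = 300·t^0.75/(44+t) gives 0.75(44+t) = t, so 0.25·t = 0.75×44.
t* = 0.75×44/0.25 = 132 min.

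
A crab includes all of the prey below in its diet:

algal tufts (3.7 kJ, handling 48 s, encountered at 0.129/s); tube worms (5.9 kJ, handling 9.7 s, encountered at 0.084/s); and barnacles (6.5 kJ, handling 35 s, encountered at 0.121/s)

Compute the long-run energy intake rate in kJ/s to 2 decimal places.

R = (0.129×3.7 + 0.084×5.9 + 0.121×6.5) / (1 + 0.129×48 + 0.084×9.7 + 0.121×35) = 1.759/12.24 = 0.1437 kJ/s.

0.14 kJ/s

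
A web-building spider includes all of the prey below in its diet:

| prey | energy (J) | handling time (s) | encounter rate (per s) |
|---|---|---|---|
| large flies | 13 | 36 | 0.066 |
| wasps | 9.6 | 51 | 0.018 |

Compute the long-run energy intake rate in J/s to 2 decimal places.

R = Σλ_iE_i / (1 + Σλ_ih_i)
Numerator: 0.066×13 + 0.018×9.6 = 1.031
Denominator: 1 + 0.066×36 + 0.018×51 = 4.294
R = 1.031/4.294 = 0.2401 J/s

0.24 J/s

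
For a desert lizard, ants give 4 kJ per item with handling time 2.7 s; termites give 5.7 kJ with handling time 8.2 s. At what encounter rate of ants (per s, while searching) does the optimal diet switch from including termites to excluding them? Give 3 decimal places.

At the threshold, the rate on ants alone equals the profitability of termites: λ·4/(1 + λ·2.7) = 5.7/8.2 = 0.6951.
Rearranging, λ(4 − 0.6951×2.7) = 0.6951, so λ = 0.6951/2.123 = 0.3274 per s.

0.327 per s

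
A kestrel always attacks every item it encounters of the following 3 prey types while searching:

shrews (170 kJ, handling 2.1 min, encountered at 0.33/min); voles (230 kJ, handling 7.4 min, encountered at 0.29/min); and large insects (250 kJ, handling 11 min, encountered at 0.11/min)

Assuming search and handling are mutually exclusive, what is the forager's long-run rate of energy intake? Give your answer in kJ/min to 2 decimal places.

Energy encountered per unit search time: 0.33×170 + 0.29×230 + 0.11×250 = 150.3 kJ/min.
Handling time per unit search time: 0.33×2.1 + 0.29×7.4 + 0.11×11 = 4.049.
Rate = 150.3/(1 + 4.049) = 29.77 kJ/min.

29.77 kJ/min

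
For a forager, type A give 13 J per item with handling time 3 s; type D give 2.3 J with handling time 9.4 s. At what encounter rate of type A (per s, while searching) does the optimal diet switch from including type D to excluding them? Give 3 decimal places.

At the threshold, the rate on type A alone equals the profitability of type D: λ·13/(1 + λ·3) = 2.3/9.4 = 0.2447.
Rearranging, λ(13 − 0.2447×3) = 0.2447, so λ = 0.2447/12.27 = 0.01995 per s.

0.020 per s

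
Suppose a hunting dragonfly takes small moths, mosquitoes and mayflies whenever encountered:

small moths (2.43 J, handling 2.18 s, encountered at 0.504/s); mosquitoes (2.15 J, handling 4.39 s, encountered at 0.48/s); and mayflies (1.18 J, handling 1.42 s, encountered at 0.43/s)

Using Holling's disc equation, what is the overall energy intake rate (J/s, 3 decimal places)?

0.574 J/s

R = (0.504×2.43 + 0.48×2.15 + 0.43×1.18) / (1 + 0.504×2.18 + 0.48×4.39 + 0.43×1.42) = 2.764/4.817 = 0.5739 J/s.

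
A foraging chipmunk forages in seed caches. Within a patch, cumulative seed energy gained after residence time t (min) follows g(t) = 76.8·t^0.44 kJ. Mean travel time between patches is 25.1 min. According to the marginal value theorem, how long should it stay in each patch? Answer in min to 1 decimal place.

Optimal t* satisfies g'(t*) = g(t*)/(T + t*).
g'(t) = 0.44·76.8·t^-0.56. Setting 0.44·76.8·t^-0.56 = 76.8·t^0.44/(25.1+t) gives 0.44(25.1+t) = t, so 0.56·t = 0.44×25.1.
t* = 0.44×25.1/0.56 = 19.72 min.

19.7 min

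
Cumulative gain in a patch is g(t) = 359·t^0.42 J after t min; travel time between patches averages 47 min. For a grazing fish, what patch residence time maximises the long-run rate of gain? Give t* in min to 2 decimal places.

34.03 min

Maximise g(t)/(T+t): set derivative to zero → g'(t)(T+t) = g(t).
g'(t) = 0.42·359·t^-0.58. Setting 0.42·359·t^-0.58 = 359·t^0.42/(47+t) gives 0.42(47+t) = t, so 0.58·t = 0.42×47.
t* = 0.42×47/0.58 = 34.03 min.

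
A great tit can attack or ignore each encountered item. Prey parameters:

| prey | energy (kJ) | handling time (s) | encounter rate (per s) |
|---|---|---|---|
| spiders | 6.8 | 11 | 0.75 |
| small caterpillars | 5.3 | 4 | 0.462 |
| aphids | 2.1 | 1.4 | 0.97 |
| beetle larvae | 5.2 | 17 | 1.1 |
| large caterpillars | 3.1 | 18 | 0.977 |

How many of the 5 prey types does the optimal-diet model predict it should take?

2

Profitabilities (E/h, kJ/s): aphids 1.5, small caterpillars 1.32, spiders 0.618, beetle larvae 0.306, large caterpillars 0.172. Add prey in this order while the next type's profitability exceeds the intake rate on those already taken.
Rate on top 1: 0.8639. small caterpillars: 1.32 > 0.8639 → include.
Rate on top 2: 1.066. spiders: 0.618 < 1.066 → exclude; stop.
Optimal diet: aphids, small caterpillars — 2 of 5 types.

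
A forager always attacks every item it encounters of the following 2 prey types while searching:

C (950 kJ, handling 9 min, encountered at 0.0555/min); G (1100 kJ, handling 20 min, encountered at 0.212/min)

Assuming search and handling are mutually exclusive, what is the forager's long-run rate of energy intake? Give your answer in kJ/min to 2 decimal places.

49.82 kJ/min

Energy encountered per unit search time: 0.0555×950 + 0.212×1100 = 285.9 kJ/min.
Handling time per unit search time: 0.0555×9 + 0.212×20 = 4.74.
Rate = 285.9/(1 + 4.74) = 49.82 kJ/min.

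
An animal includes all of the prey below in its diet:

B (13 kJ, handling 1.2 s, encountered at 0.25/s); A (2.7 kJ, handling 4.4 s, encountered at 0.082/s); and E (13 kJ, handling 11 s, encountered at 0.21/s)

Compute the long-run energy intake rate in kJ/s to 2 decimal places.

Energy encountered per unit search time: 0.25×13 + 0.082×2.7 + 0.21×13 = 6.201 kJ/s.
Handling time per unit search time: 0.25×1.2 + 0.082×4.4 + 0.21×11 = 2.971.
Rate = 6.201/(1 + 2.971) = 1.562 kJ/s.

1.56 kJ/s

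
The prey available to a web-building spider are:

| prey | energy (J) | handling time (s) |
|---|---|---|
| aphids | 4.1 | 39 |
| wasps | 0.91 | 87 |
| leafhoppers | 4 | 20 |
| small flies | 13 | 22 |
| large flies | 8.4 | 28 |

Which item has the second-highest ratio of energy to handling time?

In descending order of E/h:
small flies: 13/22 = 0.591 J/s
large flies: 8.4/28 = 0.3 J/s
leafhoppers: 4/20 = 0.2 J/s
aphids: 4.1/39 = 0.105 J/s
wasps: 0.91/87 = 0.0105 J/s

large flies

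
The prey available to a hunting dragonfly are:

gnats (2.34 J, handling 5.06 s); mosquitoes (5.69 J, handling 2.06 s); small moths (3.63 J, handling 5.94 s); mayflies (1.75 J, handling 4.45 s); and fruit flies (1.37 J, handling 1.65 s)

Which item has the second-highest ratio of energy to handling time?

fruit flies

Profitability E/h (J/s): gnats = 2.34/5.06 = 0.462, mosquitoes = 5.69/2.06 = 2.76, small moths = 3.63/5.94 = 0.611, mayflies = 1.75/4.45 = 0.393, fruit flies = 1.37/1.65 = 0.83.
Ranked: mosquitoes > fruit flies > small moths > gnats > mayflies.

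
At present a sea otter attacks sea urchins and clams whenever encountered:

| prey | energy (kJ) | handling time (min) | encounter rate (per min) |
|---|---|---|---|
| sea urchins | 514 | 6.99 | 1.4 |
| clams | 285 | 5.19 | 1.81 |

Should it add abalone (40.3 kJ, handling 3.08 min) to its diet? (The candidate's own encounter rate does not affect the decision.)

No

On sea urchins and clams alone, R = ΣλE/(1+Σλh) = 1235/20.18 = 61.22 kJ/min.
abalone: E/h = 40.3/3.08 = 13.08 kJ/min.
13.08 < 61.22, so adding abalone would lower the average — exclude it.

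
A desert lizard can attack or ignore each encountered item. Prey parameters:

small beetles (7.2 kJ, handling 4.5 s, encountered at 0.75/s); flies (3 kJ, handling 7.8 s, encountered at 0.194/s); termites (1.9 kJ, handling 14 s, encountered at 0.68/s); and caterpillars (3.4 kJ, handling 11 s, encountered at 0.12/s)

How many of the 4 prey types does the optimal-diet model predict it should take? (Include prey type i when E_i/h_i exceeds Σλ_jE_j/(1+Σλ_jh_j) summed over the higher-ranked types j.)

Profitabilities (E/h, kJ/s): small beetles 1.6, flies 0.385, caterpillars 0.309, termites 0.136. Add prey in this order while the next type's profitability exceeds the intake rate on those already taken.
Rate on top 1: 1.234. flies: 0.385 < 1.234 → exclude; stop.
Optimal diet: small beetles — 1 of 4 types.

1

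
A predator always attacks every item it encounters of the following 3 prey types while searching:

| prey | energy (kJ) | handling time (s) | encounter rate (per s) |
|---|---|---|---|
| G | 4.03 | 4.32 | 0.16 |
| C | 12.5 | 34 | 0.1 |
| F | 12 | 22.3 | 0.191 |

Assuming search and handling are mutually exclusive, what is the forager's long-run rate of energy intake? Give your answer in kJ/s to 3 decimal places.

R = (0.16×4.03 + 0.1×12.5 + 0.191×12) / (1 + 0.16×4.32 + 0.1×34 + 0.191×22.3) = 4.187/9.351 = 0.4478 kJ/s.

0.448 kJ/s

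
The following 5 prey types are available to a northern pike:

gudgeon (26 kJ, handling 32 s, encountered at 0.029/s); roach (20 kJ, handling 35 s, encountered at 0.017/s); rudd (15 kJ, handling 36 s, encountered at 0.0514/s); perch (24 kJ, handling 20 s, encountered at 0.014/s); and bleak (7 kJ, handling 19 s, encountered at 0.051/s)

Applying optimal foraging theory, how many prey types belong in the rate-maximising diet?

3

Profitabilities (E/h, kJ/s): perch 1.2, gudgeon 0.812, roach 0.571, rudd 0.417, bleak 0.368. Add prey in this order while the next type's profitability exceeds the intake rate on those already taken.
Rate on top 1: 0.2625. gudgeon: 0.812 > 0.2625 → include.
Rate on top 2: 0.4937. roach: 0.571 > 0.4937 → include.
Rate on top 3: 0.5102. rudd: 0.417 < 0.5102 → exclude; stop.
Optimal diet: perch, gudgeon, roach — 3 of 5 types.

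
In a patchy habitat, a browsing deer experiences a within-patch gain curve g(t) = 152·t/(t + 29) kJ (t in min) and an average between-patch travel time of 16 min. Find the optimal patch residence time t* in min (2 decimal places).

Maximise g(t)/(T+t): set derivative to zero → g'(t)(T+t) = g(t).
g'(t) = 152·29/(t + 29)². Setting 152·29/(t+29)² = 152t/[(t+29)(16+t)] gives 29(16+t) = t(t+29), so t² = 29×16 = 464.
t* = √464 = 21.54 min.

21.54 min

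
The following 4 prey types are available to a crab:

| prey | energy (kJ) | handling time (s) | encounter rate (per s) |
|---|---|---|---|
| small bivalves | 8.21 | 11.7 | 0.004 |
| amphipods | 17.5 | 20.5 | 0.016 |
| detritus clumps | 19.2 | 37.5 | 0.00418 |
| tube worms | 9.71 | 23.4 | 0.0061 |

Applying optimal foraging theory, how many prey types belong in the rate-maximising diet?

4

Rank by E/h (kJ/s): amphipods 0.854, small bivalves 0.702, detritus clumps 0.512, tube worms 0.415. Include each in turn until the next type's E/h falls below the running intake rate.
Rate on top 1: 0.2108. small bivalves: 0.702 > 0.2108 → include.
Rate on top 2: 0.2276. detritus clumps: 0.512 > 0.2276 → include.
Rate on top 3: 0.2567. tube worms: 0.415 > 0.2567 → include.
Optimal diet: amphipods, small bivalves, detritus clumps, tube worms — 4 of 4 types.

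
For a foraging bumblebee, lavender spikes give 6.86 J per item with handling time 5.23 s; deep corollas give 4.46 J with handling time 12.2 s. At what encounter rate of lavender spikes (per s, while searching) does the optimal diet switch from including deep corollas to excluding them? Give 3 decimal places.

0.074 per s

At the threshold, the rate on lavender spikes alone equals the profitability of deep corollas: λ·6.86/(1 + λ·5.23) = 4.46/12.2 = 0.3656.
Rearranging, λ(6.86 − 0.3656×5.23) = 0.3656, so λ = 0.3656/4.948 = 0.07388 per s.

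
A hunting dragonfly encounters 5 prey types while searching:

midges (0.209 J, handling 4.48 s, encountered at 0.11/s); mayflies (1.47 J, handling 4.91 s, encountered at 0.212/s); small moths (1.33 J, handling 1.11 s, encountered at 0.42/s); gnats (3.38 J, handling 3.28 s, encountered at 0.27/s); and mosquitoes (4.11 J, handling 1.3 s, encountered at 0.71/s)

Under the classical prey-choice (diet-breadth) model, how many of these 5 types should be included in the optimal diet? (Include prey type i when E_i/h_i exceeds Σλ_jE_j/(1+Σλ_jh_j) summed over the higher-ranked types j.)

1

Rank by E/h (J/s): mosquitoes 3.16, small moths 1.2, gnats 1.03, mayflies 0.299, midges 0.0467. Include each in turn until the next type's E/h falls below the running intake rate.
Rate on top 1: 1.517. small moths: 1.2 < 1.517 → exclude; stop.
Optimal diet: mosquitoes — 1 of 5 types.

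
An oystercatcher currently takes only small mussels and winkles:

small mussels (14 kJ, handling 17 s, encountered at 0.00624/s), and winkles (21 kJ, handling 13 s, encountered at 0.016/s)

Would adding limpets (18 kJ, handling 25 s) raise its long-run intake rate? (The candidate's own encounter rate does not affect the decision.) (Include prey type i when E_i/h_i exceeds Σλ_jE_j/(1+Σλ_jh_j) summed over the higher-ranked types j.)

Current rate: (0.00624×14 + 0.016×21)/(1 + 0.00624×17 + 0.016×13) = 0.3222 kJ/s.
limpets: E/h = 18/25 = 0.72 kJ/s.
Since 0.72 > R, including limpets increases the long-run rate.

Yes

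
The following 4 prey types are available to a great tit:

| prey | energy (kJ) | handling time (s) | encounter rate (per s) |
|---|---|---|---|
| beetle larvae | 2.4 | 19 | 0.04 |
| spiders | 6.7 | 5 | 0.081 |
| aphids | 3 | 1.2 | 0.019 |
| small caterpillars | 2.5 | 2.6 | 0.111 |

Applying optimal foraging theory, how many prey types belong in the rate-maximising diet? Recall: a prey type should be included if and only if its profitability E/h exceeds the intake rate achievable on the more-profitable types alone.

E/h in descending order: aphids 2.5, spiders 1.34, small caterpillars 0.962, beetle larvae 0.126 kJ/s. The optimal diet is the largest prefix of this list for which every included type satisfies E_i/h_i > R on the types above it.
Rate on top 1: 0.05573. spiders: 1.34 > 0.05573 → include.
Rate on top 2: 0.42. small caterpillars: 0.962 > 0.42 → include.
Rate on top 3: 0.5111. beetle larvae: 0.126 < 0.5111 → exclude; stop.
Optimal diet: aphids, spiders, small caterpillars — 3 of 4 types.

3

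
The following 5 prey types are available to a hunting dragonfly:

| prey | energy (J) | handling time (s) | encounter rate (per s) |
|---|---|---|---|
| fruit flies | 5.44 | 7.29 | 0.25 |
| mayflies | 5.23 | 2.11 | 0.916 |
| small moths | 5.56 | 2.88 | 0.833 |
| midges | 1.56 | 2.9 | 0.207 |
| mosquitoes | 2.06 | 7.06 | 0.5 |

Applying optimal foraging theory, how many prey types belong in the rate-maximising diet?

E/h in descending order: mayflies 2.48, small moths 1.93, fruit flies 0.746, midges 0.538, mosquitoes 0.292 J/s. The optimal diet is the largest prefix of this list for which every included type satisfies E_i/h_i > R on the types above it.
Rate on top 1: 1.634. small moths: 1.93 > 1.634 → include.
Rate on top 2: 1.767. fruit flies: 0.746 < 1.767 → exclude; stop.
Optimal diet: mayflies, small moths — 2 of 5 types.

2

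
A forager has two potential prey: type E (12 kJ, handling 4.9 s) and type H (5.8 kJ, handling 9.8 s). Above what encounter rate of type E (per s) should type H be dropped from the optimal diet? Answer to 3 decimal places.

At the threshold, the rate on type E alone equals the profitability of type H: λ·12/(1 + λ·4.9) = 5.8/9.8 = 0.5918.
Rearranging, λ(12 − 0.5918×4.9) = 0.5918, so λ = 0.5918/9.1 = 0.06504 per s.

0.065 per s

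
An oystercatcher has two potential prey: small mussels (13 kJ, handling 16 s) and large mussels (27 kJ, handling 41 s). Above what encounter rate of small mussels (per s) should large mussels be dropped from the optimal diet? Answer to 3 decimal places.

Drop large mussels once their profitability E₂/h₂ falls below the rate achievable on small mussels alone: E₂/h₂ = λE₁/(1 + λh₁).
Solve for λ: λE₁h₂ = E₂(1 + λh₁) → λ(E₁h₂ − E₂h₁) = E₂ → λ = E₂/(E₁h₂ − E₂h₁).
λ = 27/(13×41 − 27×16) = 27/101 = 0.2673 per s.

0.267 per s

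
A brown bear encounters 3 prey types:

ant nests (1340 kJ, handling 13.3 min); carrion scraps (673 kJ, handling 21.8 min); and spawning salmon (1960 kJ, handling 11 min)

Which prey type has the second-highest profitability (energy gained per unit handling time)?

In descending order of E/h:
spawning salmon: 1960/11 = 178 kJ/min
ant nests: 1340/13.3 = 101 kJ/min
carrion scraps: 673/21.8 = 30.9 kJ/min

ant nests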